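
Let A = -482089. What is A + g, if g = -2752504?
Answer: -3234593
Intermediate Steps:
A + g = -482089 - 2752504 = -3234593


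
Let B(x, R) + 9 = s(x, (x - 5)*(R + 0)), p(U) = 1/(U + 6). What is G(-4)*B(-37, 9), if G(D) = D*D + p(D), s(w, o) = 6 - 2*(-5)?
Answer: 231/2 ≈ 115.50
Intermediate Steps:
p(U) = 1/(6 + U)
s(w, o) = 16 (s(w, o) = 6 - 1*(-10) = 6 + 10 = 16)
B(x, R) = 7 (B(x, R) = -9 + 16 = 7)
G(D) = D² + 1/(6 + D) (G(D) = D*D + 1/(6 + D) = D² + 1/(6 + D))
G(-4)*B(-37, 9) = ((1 + (-4)²*(6 - 4))/(6 - 4))*7 = ((1 + 16*2)/2)*7 = ((1 + 32)/2)*7 = ((½)*33)*7 = (33/2)*7 = 231/2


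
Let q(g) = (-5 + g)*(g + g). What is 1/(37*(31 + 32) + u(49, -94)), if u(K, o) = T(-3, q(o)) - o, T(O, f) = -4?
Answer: 1/2421 ≈ 0.00041305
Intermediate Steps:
q(g) = 2*g*(-5 + g) (q(g) = (-5 + g)*(2*g) = 2*g*(-5 + g))
u(K, o) = -4 - o
1/(37*(31 + 32) + u(49, -94)) = 1/(37*(31 + 32) + (-4 - 1*(-94))) = 1/(37*63 + (-4 + 94)) = 1/(2331 + 90) = 1/2421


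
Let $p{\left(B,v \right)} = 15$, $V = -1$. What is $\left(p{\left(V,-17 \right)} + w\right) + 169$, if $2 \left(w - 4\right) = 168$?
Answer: $272$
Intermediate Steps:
$w = 88$ ($w = 4 + \frac{1}{2} \cdot 168 = 4 + 84 = 88$)
$\left(p{\left(V,-17 \right)} + w\right) + 169 = \left(15 + 88\right) + 169 = 103 + 169 = 272$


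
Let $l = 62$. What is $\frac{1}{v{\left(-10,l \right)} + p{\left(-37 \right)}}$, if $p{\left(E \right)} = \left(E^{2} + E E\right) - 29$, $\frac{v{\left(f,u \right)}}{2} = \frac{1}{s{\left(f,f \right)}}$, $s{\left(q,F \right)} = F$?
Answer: $\frac{5}{13544} \approx 0.00036917$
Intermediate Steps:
$v{\left(f,u \right)} = \frac{2}{f}$
$p{\left(E \right)} = -29 + 2 E^{2}$ ($p{\left(E \right)} = \left(E^{2} + E^{2}\right) - 29 = 2 E^{2} - 29 = -29 + 2 E^{2}$)
$\frac{1}{v{\left(-10,l \right)} + p{\left(-37 \right)}} = \frac{1}{\frac{2}{-10} - \left(29 - 2 \left(-37\right)^{2}\right)} = \frac{1}{2 \left(- \frac{1}{10}\right) + \left(-29 + 2 \cdot 1369\right)} = \frac{1}{- \frac{1}{5} + \left(-29 + 2738\right)} = \frac{1}{- \frac{1}{5} + 2709} = \frac{1}{\frac{13544}{5}} = \frac{5}{13544}$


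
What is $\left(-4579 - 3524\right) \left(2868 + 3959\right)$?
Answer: $-55319181$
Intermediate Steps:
$\left(-4579 - 3524\right) \left(2868 + 3959\right) = \left(-8103\right) 6827 = -55319181$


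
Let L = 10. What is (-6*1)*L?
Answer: -60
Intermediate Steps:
(-6*1)*L = -6*1*10 = -6*10 = -60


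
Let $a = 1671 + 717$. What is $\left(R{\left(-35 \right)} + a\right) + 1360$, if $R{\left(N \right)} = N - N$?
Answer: $3748$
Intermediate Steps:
$R{\left(N \right)} = 0$
$a = 2388$
$\left(R{\left(-35 \right)} + a\right) + 1360 = \left(0 + 2388\right) + 1360 = 2388 + 1360 = 3748$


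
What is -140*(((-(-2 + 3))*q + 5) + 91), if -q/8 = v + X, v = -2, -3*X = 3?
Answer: -10080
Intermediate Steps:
X = -1 (X = -⅓*3 = -1)
q = 24 (q = -8*(-2 - 1) = -8*(-3) = 24)
-140*(((-(-2 + 3))*q + 5) + 91) = -140*((-(-2 + 3)*24 + 5) + 91) = -140*((-1*1*24 + 5) + 91) = -140*((-1*24 + 5) + 91) = -140*((-24 + 5) + 91) = -140*(-19 + 91) = -140*72 = -10080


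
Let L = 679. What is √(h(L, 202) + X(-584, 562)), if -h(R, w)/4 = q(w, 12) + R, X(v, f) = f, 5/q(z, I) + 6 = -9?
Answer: I*√19374/3 ≈ 46.397*I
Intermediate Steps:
q(z, I) = -⅓ (q(z, I) = 5/(-6 - 9) = 5/(-15) = 5*(-1/15) = -⅓)
h(R, w) = 4/3 - 4*R (h(R, w) = -4*(-⅓ + R) = 4/3 - 4*R)
√(h(L, 202) + X(-584, 562)) = √((4/3 - 4*679) + 562) = √((4/3 - 2716) + 562) = √(-8144/3 + 562) = √(-6458/3) = I*√19374/3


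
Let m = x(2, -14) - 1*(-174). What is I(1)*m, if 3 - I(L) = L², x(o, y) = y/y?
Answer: 350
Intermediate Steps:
x(o, y) = 1
I(L) = 3 - L²
m = 175 (m = 1 - 1*(-174) = 1 + 174 = 175)
I(1)*m = (3 - 1*1²)*175 = (3 - 1*1)*175 = (3 - 1)*175 = 2*175 = 350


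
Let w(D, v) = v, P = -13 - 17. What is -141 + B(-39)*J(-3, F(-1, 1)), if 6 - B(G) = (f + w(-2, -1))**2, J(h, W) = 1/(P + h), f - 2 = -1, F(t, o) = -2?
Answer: -1553/11 ≈ -141.18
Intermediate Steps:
P = -30
f = 1 (f = 2 - 1 = 1)
J(h, W) = 1/(-30 + h)
B(G) = 6 (B(G) = 6 - (1 - 1)**2 = 6 - 1*0**2 = 6 - 1*0 = 6 + 0 = 6)
-141 + B(-39)*J(-3, F(-1, 1)) = -141 + 6/(-30 - 3) = -141 + 6/(-33) = -141 + 6*(-1/33) = -141 - 2/11 = -1553/11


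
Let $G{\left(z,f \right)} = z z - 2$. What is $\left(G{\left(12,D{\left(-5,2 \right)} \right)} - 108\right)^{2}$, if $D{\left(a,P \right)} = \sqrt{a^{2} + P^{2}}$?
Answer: $1156$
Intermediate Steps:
$D{\left(a,P \right)} = \sqrt{P^{2} + a^{2}}$
$G{\left(z,f \right)} = -2 + z^{2}$ ($G{\left(z,f \right)} = z^{2} - 2 = -2 + z^{2}$)
$\left(G{\left(12,D{\left(-5,2 \right)} \right)} - 108\right)^{2} = \left(\left(-2 + 12^{2}\right) - 108\right)^{2} = \left(\left(-2 + 144\right) - 108\right)^{2} = \left(142 - 108\right)^{2} = 34^{2} = 1156$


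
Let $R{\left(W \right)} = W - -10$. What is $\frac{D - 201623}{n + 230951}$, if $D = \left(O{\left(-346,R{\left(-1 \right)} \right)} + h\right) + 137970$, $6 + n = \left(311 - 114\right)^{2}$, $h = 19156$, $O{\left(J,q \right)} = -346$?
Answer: $- \frac{44843}{269754} \approx -0.16624$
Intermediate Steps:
$R{\left(W \right)} = 10 + W$ ($R{\left(W \right)} = W + 10 = 10 + W$)
$n = 38803$ ($n = -6 + \left(311 - 114\right)^{2} = -6 + 197^{2} = -6 + 38809 = 38803$)
$D = 156780$ ($D = \left(-346 + 19156\right) + 137970 = 18810 + 137970 = 156780$)
$\frac{D - 201623}{n + 230951} = \frac{156780 - 201623}{38803 + 230951} = - \frac{44843}{269754}$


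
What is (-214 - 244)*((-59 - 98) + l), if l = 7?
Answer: 68700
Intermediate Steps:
(-214 - 244)*((-59 - 98) + l) = (-214 - 244)*((-59 - 98) + 7) = -458*(-157 + 7) = -458*(-150) = 68700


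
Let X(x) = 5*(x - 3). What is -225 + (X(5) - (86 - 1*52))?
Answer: -249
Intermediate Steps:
X(x) = -15 + 5*x (X(x) = 5*(-3 + x) = -15 + 5*x)
-225 + (X(5) - (86 - 1*52)) = -225 + ((-15 + 5*5) - (86 - 1*52)) = -225 + ((-15 + 25) - (86 - 52)) = -225 + (10 - 1*34) = -225 + (10 - 34) = -225 - 24 = -249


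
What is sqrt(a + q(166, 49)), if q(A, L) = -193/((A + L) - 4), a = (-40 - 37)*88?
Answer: 3*I*sqrt(33523891)/211 ≈ 82.322*I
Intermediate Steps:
a = -6776 (a = -77*88 = -6776)
q(A, L) = -193/(-4 + A + L)
sqrt(a + q(166, 49)) = sqrt(-6776 - 193/(-4 + 166 + 49)) = sqrt(-6776 - 193/211) = sqrt(-1429929/211) = 3*I*sqrt(33523891)/211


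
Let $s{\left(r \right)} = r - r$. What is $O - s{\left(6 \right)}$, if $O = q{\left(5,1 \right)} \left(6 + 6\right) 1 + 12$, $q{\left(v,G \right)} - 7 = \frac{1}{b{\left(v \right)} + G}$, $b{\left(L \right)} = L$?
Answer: $98$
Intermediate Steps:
$s{\left(r \right)} = 0$
$q{\left(v,G \right)} = 7 + \frac{1}{G + v}$ ($q{\left(v,G \right)} = 7 + \frac{1}{v + G} = 7 + \frac{1}{G + v}$)
$O = 98$ ($O = \frac{1 + 7 \cdot 1 + 7 \cdot 5}{1 + 5} \left(6 + 6\right) 1 + 12 = \frac{1 + 7 + 35}{6} \cdot 12 \cdot 1 + 12 = \frac{1}{6} \cdot 43 \cdot 12 + 12 = \frac{43}{6} \cdot 12 + 12 = 86 + 12 = 98$)
$O - s{\left(6 \right)} = 98 - 0 = 98 + 0 = 98$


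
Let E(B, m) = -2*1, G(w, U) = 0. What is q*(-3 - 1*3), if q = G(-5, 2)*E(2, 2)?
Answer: 0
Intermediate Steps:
E(B, m) = -2
q = 0 (q = 0*(-2) = 0)
q*(-3 - 1*3) = 0*(-3 - 1*3) = 0*(-3 - 3) = 0*(-6) = 0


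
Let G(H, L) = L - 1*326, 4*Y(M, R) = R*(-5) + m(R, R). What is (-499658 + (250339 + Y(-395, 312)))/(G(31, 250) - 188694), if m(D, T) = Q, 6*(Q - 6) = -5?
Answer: 1198597/906096 ≈ 1.3228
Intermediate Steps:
Q = 31/6 (Q = 6 + (⅙)*(-5) = 6 - ⅚ = 31/6 ≈ 5.1667)
m(D, T) = 31/6
Y(M, R) = 31/24 - 5*R/4 (Y(M, R) = (R*(-5) + 31/6)/4 = (-5*R + 31/6)/4 = (31/6 - 5*R)/4 = 31/24 - 5*R/4)
G(H, L) = -326 + L (G(H, L) = L - 326 = -326 + L)
(-499658 + (250339 + Y(-395, 312)))/(G(31, 250) - 188694) = (-499658 + (250339 + (31/24 - 5/4*312)))/((-326 + 250) - 188694) = (-499658 + (250339 + (31/24 - 390)))/(-76 - 188694) = (-499658 + (250339 - 9329/24))/(-188770) = (-499658 + 5998807/24)*(-1/188770) = -5992985/24*(-1/188770) = 1198597/906096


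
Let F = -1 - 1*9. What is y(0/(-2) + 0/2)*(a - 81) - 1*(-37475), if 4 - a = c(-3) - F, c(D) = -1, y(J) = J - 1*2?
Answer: 37647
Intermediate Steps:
y(J) = -2 + J (y(J) = J - 2 = -2 + J)
F = -10 (F = -1 - 9 = -10)
a = -5 (a = 4 - (-1 - 1*(-10)) = 4 - (-1 + 10) = 4 - 1*9 = 4 - 9 = -5)
y(0/(-2) + 0/2)*(a - 81) - 1*(-37475) = (-2 + (0/(-2) + 0/2))*(-5 - 81) - 1*(-37475) = (-2 + (0*(-½) + 0*(½)))*(-86) + 37475 = (-2 + (0 + 0))*(-86) + 37475 = (-2 + 0)*(-86) + 37475 = -2*(-86) + 37475 = 172 + 37475 = 37647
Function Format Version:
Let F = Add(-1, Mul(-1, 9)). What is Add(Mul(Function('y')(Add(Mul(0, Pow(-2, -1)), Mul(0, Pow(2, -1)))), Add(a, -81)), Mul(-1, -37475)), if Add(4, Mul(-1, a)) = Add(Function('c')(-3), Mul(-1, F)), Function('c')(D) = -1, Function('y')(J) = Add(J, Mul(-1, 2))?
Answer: 37647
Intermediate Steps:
Function('y')(J) = Add(-2, J) (Function('y')(J) = Add(J, -2) = Add(-2, J))
F = -10 (F = Add(-1, -9) = -10)
a = -5 (a = Add(4, Mul(-1, Add(-1, Mul(-1, -10)))) = Add(4, Mul(-1, Add(-1, 10))) = Add(4, Mul(-1, 9)) = Add(4, -9) = -5)
Add(Mul(Function('y')(Add(Mul(0, Pow(-2, -1)), Mul(0, Pow(2, -1)))), Add(a, -81)), Mul(-1, -37475)) = Add(Mul(Add(-2, Add(Mul(0, Pow(-2, -1)), Mul(0, Pow(2, -1)))), Add(-5, -81)), Mul(-1, -37475)) = Add(Mul(Add(-2, Add(Mul(0, Rational(-1, 2)), Mul(0, Rational(1, 2)))), -86), 37475) = Add(Mul(Add(-2, Add(0, 0)), -86), 37475) = Add(Mul(Add(-2, 0), -86), 37475) = Add(Mul(-2, -86), 37475) = Add(172, 37475) = 37647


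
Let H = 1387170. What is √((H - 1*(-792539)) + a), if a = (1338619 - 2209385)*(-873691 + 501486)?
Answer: √324105638739 ≈ 5.6930e+5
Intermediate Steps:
a = 324103459030 (a = -870766*(-372205) = 324103459030)
√((H - 1*(-792539)) + a) = √((1387170 - 1*(-792539)) + 324103459030) = √((1387170 + 792539) + 324103459030) = √(2179709 + 324103459030) = √324105638739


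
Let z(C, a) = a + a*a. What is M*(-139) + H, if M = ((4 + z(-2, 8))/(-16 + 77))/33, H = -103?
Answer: -217903/2013 ≈ -108.25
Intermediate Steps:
z(C, a) = a + a**2
M = 76/2013 (M = ((4 + 8*(1 + 8))/(-16 + 77))/33 = ((4 + 8*9)/61)*(1/33) = ((4 + 72)*(1/61))*(1/33) = (76*(1/61))*(1/33) = (76/61)*(1/33) = 76/2013 ≈ 0.037755)
M*(-139) + H = (76/2013)*(-139) - 103 = -10564/2013 - 103 = -217903/2013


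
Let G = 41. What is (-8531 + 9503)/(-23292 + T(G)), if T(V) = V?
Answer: -972/23251 ≈ -0.041805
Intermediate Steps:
(-8531 + 9503)/(-23292 + T(G)) = (-8531 + 9503)/(-23292 + 41) = 972/(-23251) = 972*(-1/23251) = -972/23251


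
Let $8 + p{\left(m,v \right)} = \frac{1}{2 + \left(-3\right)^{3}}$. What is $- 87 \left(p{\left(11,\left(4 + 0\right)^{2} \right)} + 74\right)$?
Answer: $- \frac{143463}{25} \approx -5738.5$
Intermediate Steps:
$p{\left(m,v \right)} = - \frac{201}{25}$ ($p{\left(m,v \right)} = -8 + \frac{1}{2 + \left(-3\right)^{3}} = -8 + \frac{1}{2 - 27} = -8 + \frac{1}{-25} = -8 - \frac{1}{25} = - \frac{201}{25}$)
$- 87 \left(p{\left(11,\left(4 + 0\right)^{2} \right)} + 74\right) = - 87 \left(- \frac{201}{25} + 74\right) = \left(-87\right) \frac{1649}{25} = - \frac{143463}{25}$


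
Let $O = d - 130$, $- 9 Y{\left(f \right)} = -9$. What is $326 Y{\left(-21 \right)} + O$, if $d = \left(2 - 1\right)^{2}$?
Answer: $197$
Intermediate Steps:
$d = 1$ ($d = 1^{2} = 1$)
$Y{\left(f \right)} = 1$ ($Y{\left(f \right)} = \left(- \frac{1}{9}\right) \left(-9\right) = 1$)
$O = -129$ ($O = 1 - 130 = -129$)
$326 Y{\left(-21 \right)} + O = 326 \cdot 1 - 129 = 326 - 129 = 197$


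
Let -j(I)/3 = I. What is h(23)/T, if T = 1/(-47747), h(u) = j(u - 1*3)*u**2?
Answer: 1515489780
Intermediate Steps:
j(I) = -3*I
h(u) = u**2*(9 - 3*u) (h(u) = (-3*(u - 1*3))*u**2 = (-3*(u - 3))*u**2 = (-3*(-3 + u))*u**2 = (9 - 3*u)*u**2 = u**2*(9 - 3*u))
T = -1/47747 ≈ -2.0944e-5
h(23)/T = (3*23**2*(3 - 1*23))/(-1/47747) = (3*529*(3 - 23))*(-47747) = (3*529*(-20))*(-47747) = -31740*(-47747) = 1515489780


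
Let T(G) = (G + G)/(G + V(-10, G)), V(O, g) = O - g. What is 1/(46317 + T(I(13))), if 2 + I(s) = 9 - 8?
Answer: 5/231586 ≈ 2.1590e-5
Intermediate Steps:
I(s) = -1 (I(s) = -2 + (9 - 8) = -2 + 1 = -1)
T(G) = -G/5 (T(G) = (G + G)/(G + (-10 - G)) = (2*G)/(-10) = (2*G)*(-1/10) = -G/5)
1/(46317 + T(I(13))) = 1/(46317 - 1/5*(-1)) = 1/(46317 + 1/5) = 1/(231586/5) = 5/231586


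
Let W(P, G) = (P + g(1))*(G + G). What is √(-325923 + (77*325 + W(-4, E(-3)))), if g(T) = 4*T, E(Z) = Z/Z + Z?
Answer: I*√300898 ≈ 548.54*I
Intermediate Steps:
E(Z) = 1 + Z
W(P, G) = 2*G*(4 + P) (W(P, G) = (P + 4*1)*(G + G) = (P + 4)*(2*G) = (4 + P)*(2*G) = 2*G*(4 + P))
√(-325923 + (77*325 + W(-4, E(-3)))) = √(-325923 + (77*325 + 2*(1 - 3)*(4 - 4))) = √(-325923 + (25025 + 2*(-2)*0)) = √(-325923 + (25025 + 0)) = √(-325923 + 25025) = √(-300898) = I*√300898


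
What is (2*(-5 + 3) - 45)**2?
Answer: 2401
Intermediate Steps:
(2*(-5 + 3) - 45)**2 = (2*(-2) - 45)**2 = (-4 - 45)**2 = (-49)**2 = 2401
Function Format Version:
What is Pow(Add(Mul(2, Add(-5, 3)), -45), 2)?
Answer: 2401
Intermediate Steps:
Pow(Add(Mul(2, Add(-5, 3)), -45), 2) = Pow(Add(Mul(2, -2), -45), 2) = Pow(Add(-4, -45), 2) = Pow(-49, 2) = 2401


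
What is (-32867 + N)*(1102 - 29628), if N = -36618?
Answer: 1982129110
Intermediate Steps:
(-32867 + N)*(1102 - 29628) = (-32867 - 36618)*(1102 - 29628) = -69485*(-28526) = 1982129110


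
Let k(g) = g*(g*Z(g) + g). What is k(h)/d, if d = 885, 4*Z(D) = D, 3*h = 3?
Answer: 1/708 ≈ 0.0014124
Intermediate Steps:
h = 1 (h = (⅓)*3 = 1)
Z(D) = D/4
k(g) = g*(g + g²/4) (k(g) = g*(g*(g/4) + g) = g*(g²/4 + g) = g*(g + g²/4))
k(h)/d = ((¼)*1²*(4 + 1))/885 = ((¼)*1*5)*(1/885) = (5/4)*(1/885) = 1/708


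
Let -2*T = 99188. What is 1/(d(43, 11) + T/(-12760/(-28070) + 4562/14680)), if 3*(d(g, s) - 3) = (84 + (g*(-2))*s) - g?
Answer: -47305821/3079540755032 ≈ -1.5361e-5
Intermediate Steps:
T = -49594 (T = -½*99188 = -49594)
d(g, s) = 31 - g/3 - 2*g*s/3 (d(g, s) = 3 + ((84 + (g*(-2))*s) - g)/3 = 3 + ((84 + (-2*g)*s) - g)/3 = 3 + ((84 - 2*g*s) - g)/3 = 3 + (84 - g - 2*g*s)/3 = 3 + (28 - g/3 - 2*g*s/3) = 31 - g/3 - 2*g*s/3)
1/(d(43, 11) + T/(-12760/(-28070) + 4562/14680)) = 1/((31 - ⅓*43 - ⅔*43*11) - 49594/(-12760/(-28070) + 4562/14680)) = 1/((31 - 43/3 - 946/3) - 49594/(-12760*(-1/28070) + 4562*(1/14680))) = 1/(-896/3 - 49594/(1276/2807 + 2281/7340)) = 1/(-896/3 - 49594/15768607/20603380) = 1/(-896/3 - 49594*20603380/15768607) = 1/(-896/3 - 1021804027720/15768607) = 1/(-3079540755032/47305821) = -47305821/3079540755032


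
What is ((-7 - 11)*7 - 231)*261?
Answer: -93177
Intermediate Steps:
((-7 - 11)*7 - 231)*261 = (-18*7 - 231)*261 = (-126 - 231)*261 = -357*261 = -93177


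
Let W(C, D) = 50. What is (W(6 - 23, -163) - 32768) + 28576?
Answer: -4142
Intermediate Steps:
(W(6 - 23, -163) - 32768) + 28576 = (50 - 32768) + 28576 = -32718 + 28576 = -4142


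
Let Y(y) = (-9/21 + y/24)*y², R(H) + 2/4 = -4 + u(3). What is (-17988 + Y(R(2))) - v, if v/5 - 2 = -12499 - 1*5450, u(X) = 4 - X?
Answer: 13774073/192 ≈ 71740.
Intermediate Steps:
v = -89735 (v = 10 + 5*(-12499 - 1*5450) = 10 + 5*(-12499 - 5450) = 10 + 5*(-17949) = 10 - 89745 = -89735)
R(H) = -7/2 (R(H) = -½ + (-4 + (4 - 1*3)) = -½ + (-4 + (4 - 3)) = -½ + (-4 + 1) = -½ - 3 = -7/2)
Y(y) = y²*(-3/7 + y/24) (Y(y) = (-9*1/21 + y*(1/24))*y² = (-3/7 + y/24)*y² = y²*(-3/7 + y/24))
(-17988 + Y(R(2))) - v = (-17988 + (-7/2)²*(-72 + 7*(-7/2))/168) - 1*(-89735) = (-17988 + (1/168)*(49/4)*(-72 - 49/2)) + 89735 = (-17988 + (1/168)*(49/4)*(-193/2)) + 89735 = (-17988 - 1351/192) + 89735 = -3455047/192 + 89735 = 13774073/192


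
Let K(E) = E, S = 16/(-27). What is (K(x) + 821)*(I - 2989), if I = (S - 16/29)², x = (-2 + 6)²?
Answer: -56783326355/22707 ≈ -2.5007e+6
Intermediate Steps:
x = 16 (x = 4² = 16)
S = -16/27 (S = 16*(-1/27) = -16/27 ≈ -0.59259)
I = 802816/613089 (I = (-16/27 - 16/29)² = (-896/783)² = 802816/613089 ≈ 1.3095)
(K(x) + 821)*(I - 2989) = (16 + 821)*(802816/613089 - 2989) = 837*(-1831720205/613089) = -56783326355/22707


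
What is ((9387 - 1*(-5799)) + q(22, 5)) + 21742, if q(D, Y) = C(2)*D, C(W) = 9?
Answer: 37126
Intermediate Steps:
q(D, Y) = 9*D
((9387 - 1*(-5799)) + q(22, 5)) + 21742 = ((9387 - 1*(-5799)) + 9*22) + 21742 = ((9387 + 5799) + 198) + 21742 = (15186 + 198) + 21742 = 15384 + 21742 = 37126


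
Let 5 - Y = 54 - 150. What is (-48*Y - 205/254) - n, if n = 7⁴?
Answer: -1841451/254 ≈ -7249.8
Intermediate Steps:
Y = 101 (Y = 5 - (54 - 150) = 5 - 1*(-96) = 5 + 96 = 101)
n = 2401
(-48*Y - 205/254) - n = (-48*101 - 205/254) - 1*2401 = (-4848 - 205*1/254) - 2401 = (-4848 - 205/254) - 2401 = -1231597/254 - 2401 = -1841451/254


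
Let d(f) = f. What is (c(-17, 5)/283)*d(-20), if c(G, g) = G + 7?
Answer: 200/283 ≈ 0.70671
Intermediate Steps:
c(G, g) = 7 + G
(c(-17, 5)/283)*d(-20) = ((7 - 17)/283)*(-20) = -10*1/283*(-20) = -10/283*(-20) = 200/283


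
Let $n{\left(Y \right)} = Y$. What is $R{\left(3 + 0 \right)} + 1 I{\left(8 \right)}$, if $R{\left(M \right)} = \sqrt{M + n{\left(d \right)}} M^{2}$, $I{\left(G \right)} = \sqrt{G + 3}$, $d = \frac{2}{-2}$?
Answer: $\sqrt{11} + 9 \sqrt{2} \approx 16.045$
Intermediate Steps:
$d = -1$ ($d = 2 \left(- \frac{1}{2}\right) = -1$)
$I{\left(G \right)} = \sqrt{3 + G}$
$R{\left(M \right)} = M^{2} \sqrt{-1 + M}$ ($R{\left(M \right)} = \sqrt{M - 1} M^{2} = \sqrt{-1 + M} M^{2} = M^{2} \sqrt{-1 + M}$)
$R{\left(3 + 0 \right)} + 1 I{\left(8 \right)} = \left(3 + 0\right)^{2} \sqrt{-1 + \left(3 + 0\right)} + 1 \sqrt{3 + 8} = 3^{2} \sqrt{-1 + 3} + 1 \sqrt{11} = 9 \sqrt{2} + \sqrt{11} = \sqrt{11} + 9 \sqrt{2}$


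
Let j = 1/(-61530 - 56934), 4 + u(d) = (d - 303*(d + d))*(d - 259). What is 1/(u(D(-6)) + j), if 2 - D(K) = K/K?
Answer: 118464/18490571903 ≈ 6.4067e-6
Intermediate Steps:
D(K) = 1 (D(K) = 2 - K/K = 2 - 1*1 = 2 - 1 = 1)
u(d) = -4 - 605*d*(-259 + d) (u(d) = -4 + (d - 303*(d + d))*(d - 259) = -4 + (d - 606*d)*(-259 + d) = -4 + (-605*d)*(-259 + d) = -4 - 605*d*(-259 + d))
j = -1/118464 (j = 1/(-118464) = -1/118464 ≈ -8.4414e-6)
1/(u(D(-6)) + j) = 1/((-4 - 605*1**2 + 156695*1) - 1/118464) = 1/((-4 - 605*1 + 156695) - 1/118464) = 1/((-4 - 605 + 156695) - 1/118464) = 1/(156086 - 1/118464) = 1/(18490571903/118464) = 118464/18490571903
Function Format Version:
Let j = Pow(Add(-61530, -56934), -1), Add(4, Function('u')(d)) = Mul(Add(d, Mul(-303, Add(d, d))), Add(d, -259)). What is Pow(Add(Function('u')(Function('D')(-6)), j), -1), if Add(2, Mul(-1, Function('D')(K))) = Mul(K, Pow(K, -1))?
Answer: Rational(118464, 18490571903) ≈ 6.4067e-6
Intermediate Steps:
Function('D')(K) = 1 (Function('D')(K) = Add(2, Mul(-1, Mul(K, Pow(K, -1)))) = Add(2, Mul(-1, 1)) = Add(2, -1) = 1)
Function('u')(d) = Add(-4, Mul(-605, d, Add(-259, d))) (Function('u')(d) = Add(-4, Mul(Add(d, Mul(-303, Add(d, d))), Add(d, -259))) = Add(-4, Mul(Add(d, Mul(-303, Mul(2, d))), Add(-259, d))) = Add(-4, Mul(Add(d, Mul(-606, d)), Add(-259, d))) = Add(-4, Mul(Mul(-605, d), Add(-259, d))) = Add(-4, Mul(-605, d, Add(-259, d))))
j = Rational(-1, 118464) (j = Pow(-118464, -1) = Rational(-1, 118464) ≈ -8.4414e-6)
Pow(Add(Function('u')(Function('D')(-6)), j), -1) = Pow(Add(Add(-4, Mul(-605, Pow(1, 2)), Mul(156695, 1)), Rational(-1, 118464)), -1) = Pow(Add(Add(-4, Mul(-605, 1), 156695), Rational(-1, 118464)), -1) = Pow(Add(Add(-4, -605, 156695), Rational(-1, 118464)), -1) = Pow(Add(156086, Rational(-1, 118464)), -1) = Pow(Rational(18490571903, 118464), -1) = Rational(118464, 18490571903)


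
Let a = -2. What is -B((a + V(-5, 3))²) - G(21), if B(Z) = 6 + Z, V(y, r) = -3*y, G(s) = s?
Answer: -196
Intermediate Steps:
-B((a + V(-5, 3))²) - G(21) = -(6 + (-2 - 3*(-5))²) - 1*21 = -(6 + (-2 + 15)²) - 21 = -(6 + 13²) - 21 = -(6 + 169) - 21 = -1*175 - 21 = -175 - 21 = -196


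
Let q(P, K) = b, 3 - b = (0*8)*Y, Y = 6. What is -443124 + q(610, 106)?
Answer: -443121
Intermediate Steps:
b = 3 (b = 3 - 0*8*6 = 3 - 0*6 = 3 - 1*0 = 3 + 0 = 3)
q(P, K) = 3
-443124 + q(610, 106) = -443124 + 3 = -443121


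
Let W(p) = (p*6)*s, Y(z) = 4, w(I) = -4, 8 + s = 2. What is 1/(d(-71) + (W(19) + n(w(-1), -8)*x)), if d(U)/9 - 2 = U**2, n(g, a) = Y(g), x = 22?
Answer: 1/44791 ≈ 2.2326e-5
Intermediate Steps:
s = -6 (s = -8 + 2 = -6)
n(g, a) = 4
W(p) = -36*p (W(p) = (p*6)*(-6) = (6*p)*(-6) = -36*p)
d(U) = 18 + 9*U**2
1/(d(-71) + (W(19) + n(w(-1), -8)*x)) = 1/((18 + 9*(-71)**2) + (-36*19 + 4*22)) = 1/((18 + 9*5041) + (-684 + 88)) = 1/((18 + 45369) - 596) = 1/(45387 - 596) = 1/44791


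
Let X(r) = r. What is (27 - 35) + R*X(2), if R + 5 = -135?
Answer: -288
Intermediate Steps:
R = -140 (R = -5 - 135 = -140)
(27 - 35) + R*X(2) = (27 - 35) - 140*2 = -8 - 280 = -288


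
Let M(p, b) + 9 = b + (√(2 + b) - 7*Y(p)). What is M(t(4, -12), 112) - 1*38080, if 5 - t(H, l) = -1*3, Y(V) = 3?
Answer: -37998 + √114 ≈ -37987.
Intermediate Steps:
t(H, l) = 8 (t(H, l) = 5 - (-1)*3 = 5 - 1*(-3) = 5 + 3 = 8)
M(p, b) = -30 + b + √(2 + b) (M(p, b) = -9 + (b + (√(2 + b) - 7*3)) = -9 + (b + (√(2 + b) - 21)) = -9 + (b + (-21 + √(2 + b))) = -9 + (-21 + b + √(2 + b)) = -30 + b + √(2 + b))
M(t(4, -12), 112) - 1*38080 = (-30 + 112 + √(2 + 112)) - 1*38080 = (-30 + 112 + √114) - 38080 = (82 + √114) - 38080 = -37998 + √114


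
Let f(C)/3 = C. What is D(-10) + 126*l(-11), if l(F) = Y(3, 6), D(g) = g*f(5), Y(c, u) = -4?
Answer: -654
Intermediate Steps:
f(C) = 3*C
D(g) = 15*g (D(g) = g*(3*5) = g*15 = 15*g)
l(F) = -4
D(-10) + 126*l(-11) = 15*(-10) + 126*(-4) = -150 - 504 = -654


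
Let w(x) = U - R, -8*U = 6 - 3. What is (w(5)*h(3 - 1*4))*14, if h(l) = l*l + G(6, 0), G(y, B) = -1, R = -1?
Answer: 0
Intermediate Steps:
h(l) = -1 + l² (h(l) = l*l - 1 = l² - 1 = -1 + l²)
U = -3/8 (U = -(6 - 3)/8 = -⅛*3 = -3/8 ≈ -0.37500)
w(x) = 5/8 (w(x) = -3/8 - 1*(-1) = -3/8 + 1 = 5/8)
(w(5)*h(3 - 1*4))*14 = (5*(-1 + (3 - 1*4)²)/8)*14 = (5*(-1 + (3 - 4)²)/8)*14 = (5*(-1 + (-1)²)/8)*14 = (5*(-1 + 1)/8)*14 = ((5/8)*0)*14 = 0*14 = 0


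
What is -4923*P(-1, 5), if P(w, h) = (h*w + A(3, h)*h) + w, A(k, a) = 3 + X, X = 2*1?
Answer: -93537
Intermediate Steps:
X = 2
A(k, a) = 5 (A(k, a) = 3 + 2 = 5)
P(w, h) = w + 5*h + h*w (P(w, h) = (h*w + 5*h) + w = (5*h + h*w) + w = w + 5*h + h*w)
-4923*P(-1, 5) = -4923*(-1 + 5*5 + 5*(-1)) = -4923*(-1 + 25 - 5) = -4923*19 = -93537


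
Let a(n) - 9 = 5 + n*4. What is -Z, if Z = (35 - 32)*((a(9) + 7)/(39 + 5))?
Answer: -171/44 ≈ -3.8864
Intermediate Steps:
a(n) = 14 + 4*n (a(n) = 9 + (5 + n*4) = 9 + (5 + 4*n) = 14 + 4*n)
Z = 171/44 (Z = (35 - 32)*(((14 + 4*9) + 7)/(39 + 5)) = 3*(((14 + 36) + 7)/44) = 3*((50 + 7)*(1/44)) = 3*(57*(1/44)) = 3*(57/44) = 171/44 ≈ 3.8864)
-Z = -1*171/44 = -171/44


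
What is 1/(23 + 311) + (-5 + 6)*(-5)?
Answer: -1669/334 ≈ -4.9970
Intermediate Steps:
1/(23 + 311) + (-5 + 6)*(-5) = 1/334 + 1*(-5) = 1/334 - 5 = -1669/334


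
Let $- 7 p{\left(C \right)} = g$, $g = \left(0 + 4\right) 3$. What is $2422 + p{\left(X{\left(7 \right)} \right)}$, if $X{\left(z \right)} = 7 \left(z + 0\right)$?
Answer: $\frac{16942}{7} \approx 2420.3$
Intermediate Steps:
$X{\left(z \right)} = 7 z$
$g = 12$ ($g = 4 \cdot 3 = 12$)
$p{\left(C \right)} = - \frac{12}{7}$ ($p{\left(C \right)} = \left(- \frac{1}{7}\right) 12 = - \frac{12}{7}$)
$2422 + p{\left(X{\left(7 \right)} \right)} = 2422 - \frac{12}{7} = \frac{16942}{7}$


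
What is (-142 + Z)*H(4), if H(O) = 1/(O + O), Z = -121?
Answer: -263/8 ≈ -32.875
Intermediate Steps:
H(O) = 1/(2*O)
(-142 + Z)*H(4) = (-142 - 121)*((1/2)/4) = -263/(2*4) = -263*1/8 = -263/8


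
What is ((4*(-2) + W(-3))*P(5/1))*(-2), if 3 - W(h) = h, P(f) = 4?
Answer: 16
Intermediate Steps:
W(h) = 3 - h
((4*(-2) + W(-3))*P(5/1))*(-2) = ((4*(-2) + (3 - 1*(-3)))*4)*(-2) = ((-8 + (3 + 3))*4)*(-2) = ((-8 + 6)*4)*(-2) = -2*4*(-2) = -8*(-2) = 16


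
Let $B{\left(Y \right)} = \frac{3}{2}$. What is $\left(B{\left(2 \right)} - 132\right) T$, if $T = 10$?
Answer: $-1305$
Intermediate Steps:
$B{\left(Y \right)} = \frac{3}{2}$ ($B{\left(Y \right)} = 3 \cdot \frac{1}{2} = \frac{3}{2}$)
$\left(B{\left(2 \right)} - 132\right) T = \left(\frac{3}{2} - 132\right) 10 = \left(- \frac{261}{2}\right) 10 = -1305$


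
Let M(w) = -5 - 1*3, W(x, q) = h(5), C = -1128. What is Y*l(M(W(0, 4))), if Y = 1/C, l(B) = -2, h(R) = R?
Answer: 1/564 ≈ 0.0017731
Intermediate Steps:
W(x, q) = 5
M(w) = -8 (M(w) = -5 - 3 = -8)
Y = -1/1128 (Y = 1/(-1128) = -1/1128 ≈ -0.00088653)
Y*l(M(W(0, 4))) = -1/1128*(-2) = 1/564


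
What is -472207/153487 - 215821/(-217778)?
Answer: -3668977801/1759267994 ≈ -2.0855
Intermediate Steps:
-472207/153487 - 215821/(-217778) = -472207*1/153487 - 215821*(-1/217778) = -472207/153487 + 11359/11462 = -3668977801/1759267994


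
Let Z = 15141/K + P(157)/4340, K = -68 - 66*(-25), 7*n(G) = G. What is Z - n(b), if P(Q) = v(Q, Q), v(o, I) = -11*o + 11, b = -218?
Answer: 9886441/245210 ≈ 40.318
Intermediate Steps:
n(G) = G/7
v(o, I) = 11 - 11*o
P(Q) = 11 - 11*Q
K = 1582 (K = -68 + 1650 = 1582)
Z = 2249901/245210 (Z = 15141/1582 + (11 - 11*157)/4340 = 15141*(1/1582) + (11 - 1727)*(1/4340) = 2163/226 - 1716*1/4340 = 2163/226 - 429/1085 = 2249901/245210 ≈ 9.1754)
Z - n(b) = 2249901/245210 - (-218)/7 = 2249901/245210 - 1*(-218/7) = 2249901/245210 + 218/7 = 9886441/245210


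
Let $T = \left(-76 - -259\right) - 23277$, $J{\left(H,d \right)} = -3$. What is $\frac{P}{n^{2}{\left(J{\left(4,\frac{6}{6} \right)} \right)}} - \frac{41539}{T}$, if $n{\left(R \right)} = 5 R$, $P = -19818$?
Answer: $- \frac{49814513}{577350} \approx -86.281$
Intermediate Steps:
$T = -23094$ ($T = \left(-76 + 259\right) - 23277 = 183 - 23277 = -23094$)
$\frac{P}{n^{2}{\left(J{\left(4,\frac{6}{6} \right)} \right)}} - \frac{41539}{T} = - \frac{19818}{\left(5 \left(-3\right)\right)^{2}} - \frac{41539}{-23094} = - \frac{19818}{\left(-15\right)^{2}} - - \frac{41539}{23094} = - \frac{19818}{225} + \frac{41539}{23094} = \left(-19818\right) \frac{1}{225} + \frac{41539}{23094} = - \frac{2202}{25} + \frac{41539}{23094} = - \frac{49814513}{577350}$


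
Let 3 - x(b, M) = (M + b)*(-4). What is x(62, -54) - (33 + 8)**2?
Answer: -1646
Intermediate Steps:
x(b, M) = 3 + 4*M + 4*b (x(b, M) = 3 - (M + b)*(-4) = 3 - (-4*M - 4*b) = 3 + (4*M + 4*b) = 3 + 4*M + 4*b)
x(62, -54) - (33 + 8)**2 = (3 + 4*(-54) + 4*62) - (33 + 8)**2 = (3 - 216 + 248) - 1*41**2 = 35 - 1*1681 = 35 - 1681 = -1646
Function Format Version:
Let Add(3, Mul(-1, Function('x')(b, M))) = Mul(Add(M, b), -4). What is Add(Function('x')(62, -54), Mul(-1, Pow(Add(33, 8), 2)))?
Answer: -1646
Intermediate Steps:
Function('x')(b, M) = Add(3, Mul(4, M), Mul(4, b)) (Function('x')(b, M) = Add(3, Mul(-1, Mul(Add(M, b), -4))) = Add(3, Mul(-1, Add(Mul(-4, M), Mul(-4, b)))) = Add(3, Add(Mul(4, M), Mul(4, b))) = Add(3, Mul(4, M), Mul(4, b)))
Add(Function('x')(62, -54), Mul(-1, Pow(Add(33, 8), 2))) = Add(Add(3, Mul(4, -54), Mul(4, 62)), Mul(-1, Pow(Add(33, 8), 2))) = Add(Add(3, -216, 248), Mul(-1, Pow(41, 2))) = Add(35, Mul(-1, 1681)) = Add(35, -1681) = -1646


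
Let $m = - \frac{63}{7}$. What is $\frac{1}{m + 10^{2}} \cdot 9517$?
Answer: $\frac{9517}{91} \approx 104.58$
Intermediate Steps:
$m = -9$ ($m = \left(-63\right) \frac{1}{7} = -9$)
$\frac{1}{m + 10^{2}} \cdot 9517 = \frac{1}{-9 + 10^{2}} \cdot 9517 = \frac{1}{-9 + 100} \cdot 9517 = \frac{1}{91} \cdot 9517 = \frac{9517}{91}$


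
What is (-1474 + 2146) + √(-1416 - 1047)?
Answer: 672 + I*√2463 ≈ 672.0 + 49.629*I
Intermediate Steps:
(-1474 + 2146) + √(-1416 - 1047) = 672 + √(-2463) = 672 + I*√2463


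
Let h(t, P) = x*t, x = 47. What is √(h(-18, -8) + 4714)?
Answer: 2*√967 ≈ 62.193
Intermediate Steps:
h(t, P) = 47*t
√(h(-18, -8) + 4714) = √(47*(-18) + 4714) = √(-846 + 4714) = √3868 = 2*√967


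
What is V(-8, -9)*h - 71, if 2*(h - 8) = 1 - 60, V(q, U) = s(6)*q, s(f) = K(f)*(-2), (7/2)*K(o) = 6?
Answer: -4625/7 ≈ -660.71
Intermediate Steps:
K(o) = 12/7 (K(o) = (2/7)*6 = 12/7)
s(f) = -24/7 (s(f) = (12/7)*(-2) = -24/7)
V(q, U) = -24*q/7
h = -43/2 (h = 8 + (1 - 60)/2 = 8 + (½)*(-59) = 8 - 59/2 = -43/2 ≈ -21.500)
V(-8, -9)*h - 71 = -24/7*(-8)*(-43/2) - 71 = (192/7)*(-43/2) - 71 = -4128/7 - 71 = -4625/7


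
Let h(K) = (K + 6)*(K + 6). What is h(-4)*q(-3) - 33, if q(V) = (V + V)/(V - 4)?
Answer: -207/7 ≈ -29.571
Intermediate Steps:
h(K) = (6 + K)² (h(K) = (6 + K)*(6 + K) = (6 + K)²)
q(V) = 2*V/(-4 + V) (q(V) = (2*V)/(-4 + V) = 2*V/(-4 + V))
h(-4)*q(-3) - 33 = (6 - 4)²*(2*(-3)/(-4 - 3)) - 33 = 2²*(2*(-3)/(-7)) - 33 = 4*(2*(-3)*(-⅐)) - 33 = 4*(6/7) - 33 = 24/7 - 33 = -207/7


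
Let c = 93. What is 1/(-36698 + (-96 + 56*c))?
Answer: -1/31586 ≈ -3.1660e-5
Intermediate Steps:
1/(-36698 + (-96 + 56*c)) = 1/(-36698 + (-96 + 56*93)) = 1/(-36698 + (-96 + 5208)) = 1/(-36698 + 5112) = 1/(-31586) = -1/31586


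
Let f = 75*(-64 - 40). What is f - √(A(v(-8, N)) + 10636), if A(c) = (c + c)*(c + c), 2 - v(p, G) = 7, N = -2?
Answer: -7800 - 4*√671 ≈ -7903.6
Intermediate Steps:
v(p, G) = -5 (v(p, G) = 2 - 1*7 = 2 - 7 = -5)
A(c) = 4*c² (A(c) = (2*c)*(2*c) = 4*c²)
f = -7800 (f = 75*(-104) = -7800)
f - √(A(v(-8, N)) + 10636) = -7800 - √(4*(-5)² + 10636) = -7800 - √(4*25 + 10636) = -7800 - √(100 + 10636) = -7800 - √10736 = -7800 - 4*√671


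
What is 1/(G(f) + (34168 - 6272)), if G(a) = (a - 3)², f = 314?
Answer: 1/124617 ≈ 8.0246e-6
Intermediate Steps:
G(a) = (-3 + a)²
1/(G(f) + (34168 - 6272)) = 1/((-3 + 314)² + (34168 - 6272)) = 1/(311² + 27896) = 1/(96721 + 27896) = 1/124617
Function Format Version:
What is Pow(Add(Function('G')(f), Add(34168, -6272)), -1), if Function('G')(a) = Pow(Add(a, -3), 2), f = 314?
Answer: Rational(1, 124617) ≈ 8.0246e-6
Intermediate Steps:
Function('G')(a) = Pow(Add(-3, a), 2)
Pow(Add(Function('G')(f), Add(34168, -6272)), -1) = Pow(Add(Pow(Add(-3, 314), 2), Add(34168, -6272)), -1) = Pow(Add(Pow(311, 2), 27896), -1) = Pow(Add(96721, 27896), -1) = Pow(124617, -1) = Rational(1, 124617)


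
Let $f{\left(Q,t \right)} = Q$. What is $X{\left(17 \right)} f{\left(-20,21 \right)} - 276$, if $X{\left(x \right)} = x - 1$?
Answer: $-596$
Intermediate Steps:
$X{\left(x \right)} = -1 + x$
$X{\left(17 \right)} f{\left(-20,21 \right)} - 276 = \left(-1 + 17\right) \left(-20\right) - 276 = 16 \left(-20\right) - 276 = -320 - 276 = -596$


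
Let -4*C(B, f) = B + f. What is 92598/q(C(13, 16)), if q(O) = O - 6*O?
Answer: 370392/145 ≈ 2554.4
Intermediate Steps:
C(B, f) = -B/4 - f/4 (C(B, f) = -(B + f)/4 = -B/4 - f/4)
q(O) = -5*O
92598/q(C(13, 16)) = 92598/((-5*(-¼*13 - ¼*16))) = 92598/((-5*(-13/4 - 4))) = 92598/((-5*(-29/4))) = 92598/(145/4) = 92598*(4/145) = 370392/145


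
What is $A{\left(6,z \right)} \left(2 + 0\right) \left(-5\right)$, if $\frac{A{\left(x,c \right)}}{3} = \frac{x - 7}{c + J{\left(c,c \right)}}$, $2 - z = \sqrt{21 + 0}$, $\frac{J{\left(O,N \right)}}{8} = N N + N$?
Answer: $\frac{6540}{12223} + \frac{1230 \sqrt{21}}{12223} \approx 0.9962$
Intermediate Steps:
$J{\left(O,N \right)} = 8 N + 8 N^{2}$ ($J{\left(O,N \right)} = 8 \left(N N + N\right) = 8 \left(N^{2} + N\right) = 8 \left(N + N^{2}\right) = 8 N + 8 N^{2}$)
$z = 2 - \sqrt{21}$ ($z = 2 - \sqrt{21 + 0} = 2 - \sqrt{21} \approx -2.5826$)
$A{\left(x,c \right)} = \frac{3 \left(-7 + x\right)}{c + 8 c \left(1 + c\right)}$ ($A{\left(x,c \right)} = 3 \frac{x - 7}{c + 8 c \left(1 + c\right)} = 3 \frac{-7 + x}{c + 8 c \left(1 + c\right)} = \frac{3 \left(-7 + x\right)}{c + 8 c \left(1 + c\right)}$)
$A{\left(6,z \right)} \left(2 + 0\right) \left(-5\right) = \frac{3 \left(-7 + 6\right)}{\left(2 - \sqrt{21}\right) \left(9 + 8 \left(2 - \sqrt{21}\right)\right)} \left(2 + 0\right) \left(-5\right) = 3 \frac{1}{2 - \sqrt{21}} \frac{1}{9 + \left(16 - 8 \sqrt{21}\right)} \left(-1\right) 2 \left(-5\right) = 3 \frac{1}{2 - \sqrt{21}} \frac{1}{25 - 8 \sqrt{21}} \left(-1\right) \left(-10\right) = - \frac{3}{\left(2 - \sqrt{21}\right) \left(25 - 8 \sqrt{21}\right)} \left(-10\right) = \frac{30}{\left(2 - \sqrt{21}\right) \left(25 - 8 \sqrt{21}\right)}$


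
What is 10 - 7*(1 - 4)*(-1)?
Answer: -11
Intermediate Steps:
10 - 7*(1 - 4)*(-1) = 10 - (-21)*(-1) = 10 - 7*3 = 10 - 21 = -11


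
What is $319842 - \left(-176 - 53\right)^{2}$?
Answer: $267401$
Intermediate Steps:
$319842 - \left(-176 - 53\right)^{2} = 319842 - \left(-229\right)^{2} = 319842 - 52441 = 267401$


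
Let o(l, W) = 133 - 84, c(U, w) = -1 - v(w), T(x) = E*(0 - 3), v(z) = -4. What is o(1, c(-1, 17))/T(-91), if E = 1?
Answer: -49/3 ≈ -16.333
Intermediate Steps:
T(x) = -3 (T(x) = 1*(0 - 3) = 1*(-3) = -3)
c(U, w) = 3 (c(U, w) = -1 - 1*(-4) = -1 + 4 = 3)
o(l, W) = 49
o(1, c(-1, 17))/T(-91) = 49/(-3) = 49*(-1/3) = -49/3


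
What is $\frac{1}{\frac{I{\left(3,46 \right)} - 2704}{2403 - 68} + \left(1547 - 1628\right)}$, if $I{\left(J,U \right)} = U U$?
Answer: $- \frac{2335}{189723} \approx -0.012307$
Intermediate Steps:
$I{\left(J,U \right)} = U^{2}$
$\frac{1}{\frac{I{\left(3,46 \right)} - 2704}{2403 - 68} + \left(1547 - 1628\right)} = \frac{1}{\frac{46^{2} - 2704}{2403 - 68} + \left(1547 - 1628\right)} = \frac{1}{\frac{2116 - 2704}{2403 - 68} - 81} = \frac{1}{- \frac{588}{2403 - 68} - 81} = \frac{1}{- \frac{588}{2335} - 81} = \frac{1}{- \frac{189723}{2335}} = - \frac{2335}{189723}$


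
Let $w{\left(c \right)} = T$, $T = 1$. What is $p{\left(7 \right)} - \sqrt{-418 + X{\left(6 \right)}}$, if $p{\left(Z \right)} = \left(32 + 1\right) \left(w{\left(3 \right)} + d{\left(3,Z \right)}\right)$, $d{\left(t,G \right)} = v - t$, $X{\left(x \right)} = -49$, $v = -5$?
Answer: $-231 - i \sqrt{467} \approx -231.0 - 21.61 i$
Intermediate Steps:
$d{\left(t,G \right)} = -5 - t$
$w{\left(c \right)} = 1$
$p{\left(Z \right)} = -231$ ($p{\left(Z \right)} = \left(32 + 1\right) \left(1 - 8\right) = 33 \left(1 - 8\right) = 33 \left(-7\right) = -231$)
$p{\left(7 \right)} - \sqrt{-418 + X{\left(6 \right)}} = -231 - \sqrt{-418 - 49} = -231 - \sqrt{-467} = -231 - i \sqrt{467}$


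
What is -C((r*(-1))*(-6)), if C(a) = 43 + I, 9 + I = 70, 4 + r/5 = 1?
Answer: -104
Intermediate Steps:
r = -15 (r = -20 + 5*1 = -20 + 5 = -15)
I = 61 (I = -9 + 70 = 61)
C(a) = 104 (C(a) = 43 + 61 = 104)
-C((r*(-1))*(-6)) = -1*104 = -104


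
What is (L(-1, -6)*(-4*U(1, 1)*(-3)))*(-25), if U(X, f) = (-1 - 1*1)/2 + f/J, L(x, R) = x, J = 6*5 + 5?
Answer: -2040/7 ≈ -291.43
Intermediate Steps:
J = 35 (J = 30 + 5 = 35)
U(X, f) = -1 + f/35 (U(X, f) = (-1 - 1*1)/2 + f/35 = (-1 - 1)*(1/2) + f*(1/35) = -2*1/2 + f/35 = -1 + f/35)
(L(-1, -6)*(-4*U(1, 1)*(-3)))*(-25) = -(-4*(-1 + (1/35)*1))*(-3)*(-25) = -(-4*(-1 + 1/35))*(-3)*(-25) = -(-4*(-34/35))*(-3)*(-25) = -136*(-3)/35*(-25) = -1*(-408/35)*(-25) = (408/35)*(-25) = -2040/7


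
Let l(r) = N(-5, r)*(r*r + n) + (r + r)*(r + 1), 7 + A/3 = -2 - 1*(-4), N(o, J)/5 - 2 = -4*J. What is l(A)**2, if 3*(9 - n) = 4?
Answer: 47367169600/9 ≈ 5.2630e+9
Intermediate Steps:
n = 23/3 (n = 9 - 1/3*4 = 9 - 4/3 = 23/3 ≈ 7.6667)
N(o, J) = 10 - 20*J (N(o, J) = 10 + 5*(-4*J) = 10 - 20*J)
A = -15 (A = -21 + 3*(-2 - 1*(-4)) = -21 + 3*(-2 + 4) = -21 + 3*2 = -21 + 6 = -15)
l(r) = (10 - 20*r)*(23/3 + r**2) + 2*r*(1 + r) (l(r) = (10 - 20*r)*(r*r + 23/3) + (r + r)*(r + 1) = (10 - 20*r)*(r**2 + 23/3) + (2*r)*(1 + r) = (10 - 20*r)*(23/3 + r**2) + 2*r*(1 + r))
l(A)**2 = (230/3 - 20*(-15)**3 + 12*(-15)**2 - 454/3*(-15))**2 = (230/3 - 20*(-3375) + 12*225 + 2270)**2 = (230/3 + 67500 + 2700 + 2270)**2 = (217640/3)**2 = 47367169600/9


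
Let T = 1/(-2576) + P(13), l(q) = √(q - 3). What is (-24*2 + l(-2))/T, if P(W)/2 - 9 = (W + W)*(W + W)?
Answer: -41216/1176373 + 2576*I*√5/3529119 ≈ -0.035037 + 0.0016322*I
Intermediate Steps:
P(W) = 18 + 8*W² (P(W) = 18 + 2*((W + W)*(W + W)) = 18 + 2*((2*W)*(2*W)) = 18 + 2*(4*W²) = 18 + 8*W²)
l(q) = √(-3 + q)
T = 3529119/2576 (T = 1/(-2576) + (18 + 8*13²) = -1/2576 + (18 + 8*169) = -1/2576 + (18 + 1352) = -1/2576 + 1370 = 3529119/2576 ≈ 1370.0)
(-24*2 + l(-2))/T = (-24*2 + √(-3 - 2))/(3529119/2576) = (-48 + √(-5))*(2576/3529119) = (-48 + I*√5)*(2576/3529119) = -41216/1176373 + 2576*I*√5/3529119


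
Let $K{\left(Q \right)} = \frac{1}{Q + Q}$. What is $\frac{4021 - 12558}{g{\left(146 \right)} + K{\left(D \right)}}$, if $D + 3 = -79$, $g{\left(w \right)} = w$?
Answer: $- \frac{1400068}{23943} \approx -58.475$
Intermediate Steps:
$D = -82$ ($D = -3 - 79 = -82$)
$K{\left(Q \right)} = \frac{1}{2 Q}$
$\frac{4021 - 12558}{g{\left(146 \right)} + K{\left(D \right)}} = \frac{4021 - 12558}{146 + \frac{1}{2 \left(-82\right)}} = - \frac{8537}{146 + \frac{1}{2} \left(- \frac{1}{82}\right)} = - \frac{8537}{146 - \frac{1}{164}} = - \frac{8537}{\frac{23943}{164}} = \left(-8537\right) \frac{164}{23943} = - \frac{1400068}{23943}$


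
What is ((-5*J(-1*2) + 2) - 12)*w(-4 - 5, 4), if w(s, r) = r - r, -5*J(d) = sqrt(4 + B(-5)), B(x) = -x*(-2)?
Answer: 0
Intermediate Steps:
B(x) = 2*x
J(d) = -I*sqrt(6)/5 (J(d) = -sqrt(4 + 2*(-5))/5 = -sqrt(4 - 10)/5 = -I*sqrt(6)/5)
w(s, r) = 0
((-5*J(-1*2) + 2) - 12)*w(-4 - 5, 4) = ((-(-1)*I*sqrt(6) + 2) - 12)*0 = ((I*sqrt(6) + 2) - 12)*0 = ((2 + I*sqrt(6)) - 12)*0 = (-10 + I*sqrt(6))*0 = 0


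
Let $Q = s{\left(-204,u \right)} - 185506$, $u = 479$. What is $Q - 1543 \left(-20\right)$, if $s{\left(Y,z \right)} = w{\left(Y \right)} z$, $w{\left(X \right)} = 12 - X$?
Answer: $-51182$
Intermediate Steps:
$s{\left(Y,z \right)} = z \left(12 - Y\right)$ ($s{\left(Y,z \right)} = \left(12 - Y\right) z = z \left(12 - Y\right)$)
$Q = -82042$ ($Q = 479 \left(12 - -204\right) - 185506 = 479 \left(12 + 204\right) - 185506 = 479 \cdot 216 - 185506 = 103464 - 185506 = -82042$)
$Q - 1543 \left(-20\right) = -82042 - 1543 \left(-20\right) = -82042 - -30860 = -82042 + 30860 = -51182$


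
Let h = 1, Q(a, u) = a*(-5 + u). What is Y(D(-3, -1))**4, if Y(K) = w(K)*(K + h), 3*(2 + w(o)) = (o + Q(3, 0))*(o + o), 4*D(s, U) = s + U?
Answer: 0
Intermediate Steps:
D(s, U) = U/4 + s/4 (D(s, U) = (s + U)/4 = (U + s)/4 = U/4 + s/4)
w(o) = -2 + 2*o*(-15 + o)/3 (w(o) = -2 + ((o + 3*(-5 + 0))*(o + o))/3 = -2 + ((o + 3*(-5))*(2*o))/3 = -2 + ((o - 15)*(2*o))/3 = -2 + ((-15 + o)*(2*o))/3 = -2 + (2*o*(-15 + o))/3 = -2 + 2*o*(-15 + o)/3)
Y(K) = (1 + K)*(-2 - 10*K + 2*K**2/3) (Y(K) = (-2 - 10*K + 2*K**2/3)*(K + 1) = (-2 - 10*K + 2*K**2/3)*(1 + K) = (1 + K)*(-2 - 10*K + 2*K**2/3))
Y(D(-3, -1))**4 = (2*(1 + ((1/4)*(-1) + (1/4)*(-3)))*(-3 + ((1/4)*(-1) + (1/4)*(-3))**2 - 15*((1/4)*(-1) + (1/4)*(-3)))/3)**4 = (2*(1 + (-1/4 - 3/4))*(-3 + (-1/4 - 3/4)**2 - 15*(-1/4 - 3/4))/3)**4 = (2*(1 - 1)*(-3 + (-1)**2 - 15*(-1))/3)**4 = ((2/3)*0*(-3 + 1 + 15))**4 = ((2/3)*0*13)**4 = 0**4 = 0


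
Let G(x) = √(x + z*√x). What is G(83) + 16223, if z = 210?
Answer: 16223 + √(83 + 210*√83) ≈ 16268.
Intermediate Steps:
G(x) = √(x + 210*√x)
G(83) + 16223 = √(83 + 210*√83) + 16223 = 16223 + √(83 + 210*√83)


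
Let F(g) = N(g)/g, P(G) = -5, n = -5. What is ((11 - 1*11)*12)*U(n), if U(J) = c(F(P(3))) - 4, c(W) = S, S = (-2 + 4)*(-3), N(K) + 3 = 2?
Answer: 0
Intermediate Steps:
N(K) = -1 (N(K) = -3 + 2 = -1)
F(g) = -1/g
S = -6 (S = 2*(-3) = -6)
c(W) = -6
U(J) = -10 (U(J) = -6 - 4 = -10)
((11 - 1*11)*12)*U(n) = ((11 - 1*11)*12)*(-10) = ((11 - 11)*12)*(-10) = (0*12)*(-10) = 0*(-10) = 0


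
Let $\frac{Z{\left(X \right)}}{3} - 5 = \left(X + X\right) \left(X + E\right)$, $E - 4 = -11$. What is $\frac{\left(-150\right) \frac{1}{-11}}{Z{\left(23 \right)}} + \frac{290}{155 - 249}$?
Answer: $- \frac{1179545}{383097} \approx -3.079$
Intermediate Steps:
$E = -7$ ($E = 4 - 11 = -7$)
$Z{\left(X \right)} = 15 + 6 X \left(-7 + X\right)$ ($Z{\left(X \right)} = 15 + 3 \left(X + X\right) \left(X - 7\right) = 15 + 3 \cdot 2 X \left(-7 + X\right) = 15 + 6 X \left(-7 + X\right)$)
$\frac{\left(-150\right) \frac{1}{-11}}{Z{\left(23 \right)}} + \frac{290}{155 - 249} = \frac{\left(-150\right) \frac{1}{-11}}{15 - 966 + 6 \cdot 23^{2}} + \frac{290}{155 - 249} = \frac{\left(-150\right) \left(- \frac{1}{11}\right)}{15 - 966 + 6 \cdot 529} + \frac{290}{155 - 249} = \frac{150}{11 \left(15 - 966 + 3174\right)} + \frac{290}{-94} = \frac{150}{11 \cdot 2223} + 290 \left(- \frac{1}{94}\right) = \frac{150}{11} \cdot \frac{1}{2223} - \frac{145}{47} = \frac{50}{8151} - \frac{145}{47} = - \frac{1179545}{383097}$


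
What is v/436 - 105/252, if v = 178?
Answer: -11/1308 ≈ -0.0084098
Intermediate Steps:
v/436 - 105/252 = 178/436 - 105/252 = 178*(1/436) - 105*1/252 = 89/218 - 5/12 = -11/1308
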